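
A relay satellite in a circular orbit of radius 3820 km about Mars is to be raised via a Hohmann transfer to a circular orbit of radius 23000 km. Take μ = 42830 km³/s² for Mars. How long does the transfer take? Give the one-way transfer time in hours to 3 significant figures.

t = 6.55 hours

The Hohmann ellipse has a_t = (r₁ + r₂)/2 = 13410 km.
Half the transfer-orbit period gives t = π√(a_t³/μ) = 23570 s.
Converting: 23570 s ÷ 3600 s/hour = 6.55 hours.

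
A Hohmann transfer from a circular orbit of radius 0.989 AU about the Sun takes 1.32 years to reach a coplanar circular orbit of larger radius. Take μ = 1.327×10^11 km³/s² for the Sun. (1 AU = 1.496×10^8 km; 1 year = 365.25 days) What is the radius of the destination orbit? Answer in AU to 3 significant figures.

r₂ = 2.83 AU

In km: r₁ = 0.989 × 1.496×10^8 = 1.479544×10^8 km.
Transfer time t = 1.32 years × 365.25 × 86400 s = 4.1656032×10^7 s, and t = π√(a_t³/μ).
So a_t = (μ t²/π²)^(1/3) = (1.327×10^11 × (4.1656032×10^7)² / π²)^(1/3) = 2.8574×10^8 km.
Since a_t = (r₁ + r₂)/2, r₂ = 2a_t − r₁ = 2×2.8574×10^8 − 1.479544×10^8 = 4.235256×10^8 km.
In AU: r₂ = 4.235256×10^8 / 1.496×10^8 = 2.83 AU.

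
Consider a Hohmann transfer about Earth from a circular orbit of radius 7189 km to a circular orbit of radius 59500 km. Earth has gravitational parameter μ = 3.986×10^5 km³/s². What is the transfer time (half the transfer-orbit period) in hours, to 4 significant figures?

The Hohmann ellipse has a_t = (r₁ + r₂)/2 = 33344.5 km.
By Kepler's third law the transfer-orbit period is T = 2π√(a_t³/μ), so t = T/2 = 30298 s.
Converting: 30298 s ÷ 3600 s/hour = 8.416 hours.

t = 8.416 hours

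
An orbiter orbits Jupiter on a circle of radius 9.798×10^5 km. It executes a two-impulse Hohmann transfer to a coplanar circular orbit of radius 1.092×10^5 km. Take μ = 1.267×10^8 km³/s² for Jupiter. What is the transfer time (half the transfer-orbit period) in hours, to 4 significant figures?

Semi-major axis of the transfer orbit: a_t = (9.798×10^5 + 1.092×10^5)/2 = 5.445×10^5 km.
Half the transfer-orbit period gives t = π√(a_t³/μ) = 1.1214×10^5 s.
Converting: 1.1214×10^5 s ÷ 3600 s/hour = 31.15 hours.

t = 31.15 hours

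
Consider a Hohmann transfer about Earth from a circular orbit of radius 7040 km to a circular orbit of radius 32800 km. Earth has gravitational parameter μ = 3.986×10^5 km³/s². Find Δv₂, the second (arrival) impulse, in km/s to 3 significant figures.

Δv₂ = 1.41 km/s

Transfer-ellipse semi-major axis a_t = (r₁ + r₂)/2 = (7040 + 32800)/2 = 19920 km.
Circular speed at r = 32800 km: v_c = √(μ/r) = 3.486 km/s.
Vis-viva on the transfer ellipse at r = 32800 km gives v_t = √[μ(2/r − 1/a_t)] = 2.072 km/s.
Δv₂ = |v_t − v_c| = |2.072 − 3.486| = 1.414 km/s.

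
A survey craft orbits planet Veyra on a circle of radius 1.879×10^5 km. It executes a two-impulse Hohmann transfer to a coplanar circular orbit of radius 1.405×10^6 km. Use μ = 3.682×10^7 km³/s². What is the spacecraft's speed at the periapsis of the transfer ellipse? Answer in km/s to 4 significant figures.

The Hohmann ellipse has a_t = (r₁ + r₂)/2 = 7.9645×10^5 km.
At periapsis, r = 1.879×10^5 km.
From the vis-viva equation, v = √[μ(2/r − 1/a_t)] = 18.59 km/s.

v = 18.59 km/s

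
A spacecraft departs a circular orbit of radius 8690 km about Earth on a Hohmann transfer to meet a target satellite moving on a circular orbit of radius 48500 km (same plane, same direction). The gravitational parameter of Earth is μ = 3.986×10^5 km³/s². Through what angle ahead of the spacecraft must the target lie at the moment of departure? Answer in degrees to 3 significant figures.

φ = 98.5°

The Hohmann ellipse has a_t = (r₁ + r₂)/2 = 28595 km.
The half-period of the transfer ellipse is t = π√(a_t³/μ) = 24060 s.
The target's mean motion on its circular orbit is ω₂ = √(μ/r₂³) = 5.911×10^-5 rad/s.
Angle swept by the target during transfer: ω₂·t = 1.4222 rad = 81.49°.
The spacecraft traverses 180° on the transfer ellipse, so the target must lead by 180° − 81.49° = 98.5°.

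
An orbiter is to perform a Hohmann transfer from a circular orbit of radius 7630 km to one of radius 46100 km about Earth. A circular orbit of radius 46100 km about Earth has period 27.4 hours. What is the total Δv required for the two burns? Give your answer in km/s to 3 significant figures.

Δv = 3.61 km/s

From Kepler's third law T² = 4π²r³/μ at r = 46100 km, T = 27.4 hours = 27.4 × 3600 s = 98640 s: μ = 4π²r³/T² = 3.97518×10^5 km³/s².
Transfer-ellipse semi-major axis a_t = (r₁ + r₂)/2 = (7630 + 46100)/2 = 26865 km.
Circular speed at r₁: v₁ = √(μ/r₁) = √(3.97518×10^5/7630) = 7.218 km/s.
Transfer-orbit speed at r₁ (v² = μ(2/r − 1/a)): v_p = √[μ(2/r₁ − 1/a_t)] = 9.455 km/s.
First burn Δv₁ = |v_p − v₁| = 2.237 km/s.
At r₂, v₂ = √(μ/r₂) = 2.9365 km/s.
Transfer-orbit speed at r₂: v_a = √[μ(2/r₂ − 1/a_t)] = 1.5649 km/s.
Second burn Δv₂ = |v₂ − v_a| = 1.372 km/s.
Total Δv = Δv₁ + Δv₂ = 3.609 km/s.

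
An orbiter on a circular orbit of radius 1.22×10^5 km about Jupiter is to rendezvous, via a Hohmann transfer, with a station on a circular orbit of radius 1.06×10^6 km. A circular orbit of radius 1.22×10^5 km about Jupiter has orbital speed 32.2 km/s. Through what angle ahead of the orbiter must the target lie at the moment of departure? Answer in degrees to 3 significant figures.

From the circular-orbit relation v² = μ/r at r = 1.22×10^5 km: μ = v²r = (32.2)² × 1.22×10^5 = 1.26494×10^8 km³/s².
The Hohmann ellipse has a_t = (r₁ + r₂)/2 = 5.910×10^5 km.
The half-period of the transfer ellipse is t = π√(a_t³/μ) = 1.269×10^5 s.
Target angular speed ω₂ = √(μ/r₂³) = 1.031×10^-5 rad/s.
Angle swept by the target during transfer: ω₂·t = 1.308 rad = 74.94°.
The orbiter traverses 180° on the transfer ellipse, so the target must lead by 180° − 74.94° = 105°.

φ = 105°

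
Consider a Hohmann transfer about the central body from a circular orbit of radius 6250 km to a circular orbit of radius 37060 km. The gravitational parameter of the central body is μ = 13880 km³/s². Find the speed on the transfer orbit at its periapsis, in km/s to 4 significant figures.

v = 1.950 km/s

The Hohmann ellipse has a_t = (r₁ + r₂)/2 = 21655 km.
At periapsis, r = 6250 km.
From the vis-viva equation, v = √[μ(2/r − 1/a_t)] = 1.950 km/s.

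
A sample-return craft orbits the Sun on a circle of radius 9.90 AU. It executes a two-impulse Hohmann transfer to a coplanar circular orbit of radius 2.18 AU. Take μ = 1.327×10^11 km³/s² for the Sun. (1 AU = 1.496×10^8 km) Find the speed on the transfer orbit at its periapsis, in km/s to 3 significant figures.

v = 25.8 km/s

In km: r₁ = 9.90 × 1.496×10^8 = 1.48104×10^9 km; r₂ = 2.18 × 1.496×10^8 = 3.26128×10^8 km.
Transfer-ellipse semi-major axis a_t = (r₁ + r₂)/2 = (1.48104×10^9 + 3.26128×10^8)/2 = 9.03584×10^8 km.
At periapsis, r = 3.26128×10^8 km.
From the vis-viva equation, v = √[μ(2/r − 1/a_t)] = 25.83 km/s.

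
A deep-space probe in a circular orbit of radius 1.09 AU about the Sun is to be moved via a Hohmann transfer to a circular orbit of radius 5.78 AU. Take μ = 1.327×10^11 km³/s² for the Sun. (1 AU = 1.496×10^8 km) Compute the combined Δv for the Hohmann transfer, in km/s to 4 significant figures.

Δv = 13.89 km/s

In km: r₁ = 1.09 × 1.496×10^8 = 1.63064×10^8 km; r₂ = 5.78 × 1.496×10^8 = 8.64688×10^8 km.
Semi-major axis of the transfer orbit: a_t = (1.63064×10^8 + 8.64688×10^8)/2 = 5.13876×10^8 km.
At r₁ the circular-orbit speed is v₁ = √(μ/r₁) = 28.527 km/s.
Transfer-orbit speed at r₁ (v² = μ(2/r − 1/a)): v_p = √[μ(2/r₁ − 1/a_t)] = 37.005 km/s.
First burn Δv₁ = |v_p − v₁| = 8.478 km/s.
At r₂, v₂ = √(μ/r₂) = 12.388 km/s.
Transfer-orbit speed at r₂: v_a = √[μ(2/r₂ − 1/a_t)] = 6.9784 km/s.
Second burn Δv₂ = |v₂ − v_a| = 5.410 km/s.
Δv = Δv₁ + Δv₂ = 8.478 + 5.410 = 13.89 km/s.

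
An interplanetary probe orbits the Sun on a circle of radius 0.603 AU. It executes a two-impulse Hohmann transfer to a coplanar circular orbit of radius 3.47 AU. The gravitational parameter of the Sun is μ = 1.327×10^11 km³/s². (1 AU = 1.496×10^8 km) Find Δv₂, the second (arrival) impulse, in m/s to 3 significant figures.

Δv₂ = 7290 m/s

In km: r₁ = 0.603 × 1.496×10^8 = 9.02088×10^7 km; r₂ = 3.47 × 1.496×10^8 = 5.19112×10^8 km.
The Hohmann ellipse has a_t = (r₁ + r₂)/2 = 3.046604×10^8 km.
On the circular orbit at r = 5.19112×10^8 km, v_c = √(μ/r) = 15.988 km/s.
Vis-viva on the transfer ellipse at r = 5.19112×10^8 km gives v_t = √[μ(2/r − 1/a_t)] = 8.7000 km/s.
Δv₂ = |v_t − v_c| = |8.7000 − 15.988| = 7.288 km/s.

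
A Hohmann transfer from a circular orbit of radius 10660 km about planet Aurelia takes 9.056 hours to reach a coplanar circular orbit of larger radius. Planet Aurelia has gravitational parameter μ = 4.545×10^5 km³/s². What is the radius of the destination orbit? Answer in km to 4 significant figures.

Transfer time t = 9.056 hours = 32601.6 s, and t = π√(a_t³/μ).
So a_t = (μ t²/π²)^(1/3) = (4.545×10^5 × (32601.6)² / π²)^(1/3) = 36579 km.
Since a_t = (r₁ + r₂)/2, r₂ = 2a_t − r₁ = 2×36579 − 10660 = 62498 km.

r₂ = 62500 km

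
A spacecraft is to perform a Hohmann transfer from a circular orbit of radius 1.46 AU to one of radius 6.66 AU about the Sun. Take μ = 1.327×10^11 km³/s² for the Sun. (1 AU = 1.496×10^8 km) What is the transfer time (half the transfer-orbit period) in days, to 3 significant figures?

In km: r₁ = 1.46 × 1.496×10^8 = 2.18416×10^8 km; r₂ = 6.66 × 1.496×10^8 = 9.96336×10^8 km.
Semi-major axis of the transfer orbit: a_t = (2.18416×10^8 + 9.96336×10^8)/2 = 6.07376×10^8 km.
By Kepler's third law the transfer-orbit period is T = 2π√(a_t³/μ), so t = T/2 = 1.291×10^8 s.
Converting: 1.291×10^8 s ÷ 86400 s/day = 1490 days.

t = 1490 days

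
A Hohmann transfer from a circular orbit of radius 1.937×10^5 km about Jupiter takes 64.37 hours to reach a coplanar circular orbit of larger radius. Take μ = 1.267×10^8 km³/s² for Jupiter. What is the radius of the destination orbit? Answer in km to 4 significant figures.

Transfer time t = 64.37 hours = 2.31732×10^5 s, and t = π√(a_t³/μ).
So a_t = (μ t²/π²)^(1/3) = (1.267×10^8 × (2.31732×10^5)² / π²)^(1/3) = 8.8338×10^5 km.
Since a_t = (r₁ + r₂)/2, r₂ = 2a_t − r₁ = 2×8.8338×10^5 − 1.937×10^5 = 1.57306×10^6 km.

r₂ = 1.573×10^6 km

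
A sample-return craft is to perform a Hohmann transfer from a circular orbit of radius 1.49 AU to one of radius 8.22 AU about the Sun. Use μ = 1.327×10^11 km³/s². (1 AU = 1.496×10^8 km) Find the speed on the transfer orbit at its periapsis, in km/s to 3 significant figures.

In km: r₁ = 1.49 × 1.496×10^8 = 2.22904×10^8 km; r₂ = 8.22 × 1.496×10^8 = 1.229712×10^9 km.
The Hohmann ellipse has a_t = (r₁ + r₂)/2 = 7.26308×10^8 km.
At periapsis, r = 2.22904×10^8 km.
Applying v² = μ(2/r − 1/a_t): v = 31.75 km/s.

v = 31.7 km/s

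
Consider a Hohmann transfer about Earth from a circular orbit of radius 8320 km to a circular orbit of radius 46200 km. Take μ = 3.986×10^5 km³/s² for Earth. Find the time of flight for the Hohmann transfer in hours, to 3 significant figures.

The Hohmann ellipse has a_t = (r₁ + r₂)/2 = 27260 km.
Half the transfer-orbit period gives t = π√(a_t³/μ) = 22400 s.
Converting: 22400 s ÷ 3600 s/hour = 6.22 hours.

t = 6.22 hours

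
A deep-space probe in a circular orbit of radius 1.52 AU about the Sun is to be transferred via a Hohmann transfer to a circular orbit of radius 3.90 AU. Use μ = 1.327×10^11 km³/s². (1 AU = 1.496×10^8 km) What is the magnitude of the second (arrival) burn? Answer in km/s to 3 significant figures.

In km: r₁ = 1.52 × 1.496×10^8 = 2.27392×10^8 km; r₂ = 3.90 × 1.496×10^8 = 5.8344×10^8 km.
Semi-major axis of the transfer orbit: a_t = (2.27392×10^8 + 5.8344×10^8)/2 = 4.05416×10^8 km.
On the circular orbit at r = 5.8344×10^8 km, v_c = √(μ/r) = 15.0813 km/s.
Transfer-orbit speed at the same r (vis-viva, a = a_t): v_t = √[μ(2/r − 1/a_t)] = 11.2947 km/s.
Δv₂ = |v_t − v_c| = |11.2947 − 15.0813| = 3.787 km/s.

Δv₂ = 3.79 km/s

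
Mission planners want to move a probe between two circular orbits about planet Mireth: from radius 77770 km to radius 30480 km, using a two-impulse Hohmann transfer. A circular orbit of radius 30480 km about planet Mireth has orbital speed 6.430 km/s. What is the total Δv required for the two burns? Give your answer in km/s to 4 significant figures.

Δv = 2.282 km/s

From the circular-orbit relation v² = μ/r at r = 30480 km: μ = v²r = (6.430)² × 30480 = 1.26019×10^6 km³/s².
Semi-major axis of the transfer orbit: a_t = (77770 + 30480)/2 = 54125 km.
At r₁ the circular-orbit speed is v₁ = √(μ/r₁) = 4.0254 km/s.
On the transfer ellipse at r₁, v² = μ(2/r − 1/a) gives v_a = √[μ(2/r₁ − 1/a_t)] = 3.0208 km/s.
First burn Δv₁ = |v_a − v₁| = 1.0046 km/s.
At r₂, v₂ = √(μ/r₂) = 6.4300 km/s.
Transfer-orbit speed at r₂: v_p = √[μ(2/r₂ − 1/a_t)] = 7.7076 km/s.
Second burn Δv₂ = |v₂ − v_p| = 1.2776 km/s.
Δv = Δv₁ + Δv₂ = 1.0046 + 1.2776 = 2.282 km/s.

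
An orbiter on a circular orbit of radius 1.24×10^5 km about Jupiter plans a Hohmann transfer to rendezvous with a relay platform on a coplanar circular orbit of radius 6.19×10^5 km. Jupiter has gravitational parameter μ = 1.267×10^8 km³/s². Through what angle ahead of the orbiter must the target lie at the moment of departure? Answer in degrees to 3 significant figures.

φ = 96.3°

Semi-major axis of the transfer orbit: a_t = (1.240×10^5 + 6.190×10^5)/2 = 3.715×10^5 km.
The half-period of the transfer ellipse is t = π√(a_t³/μ) = 63197 s.
The target's mean motion on its circular orbit is ω₂ = √(μ/r₂³) = 2.3113×10^-5 rad/s.
Angle swept by the target during transfer: ω₂·t = 1.4607 rad = 83.69°.
Arrival is 180° from departure on the ellipse, so φ = 180° − 83.69° = 96.3°.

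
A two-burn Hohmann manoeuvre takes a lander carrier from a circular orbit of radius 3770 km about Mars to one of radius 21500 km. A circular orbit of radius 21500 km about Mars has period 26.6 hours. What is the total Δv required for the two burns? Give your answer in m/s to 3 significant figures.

From Kepler's third law T² = 4π²r³/μ at r = 21500 km, T = 26.6 hours = 26.6 × 3600 s = 95760 s: μ = 4π²r³/T² = 42786.5 km³/s².
Transfer-ellipse semi-major axis a_t = (r₁ + r₂)/2 = (3770 + 21500)/2 = 12635 km.
Circular speed at r₁: v₁ = √(μ/r₁) = √(42786.5/3770) = 3.369 km/s.
Transfer-orbit speed at r₁ (v² = μ(2/r − 1/a)): v_p = √[μ(2/r₁ − 1/a_t)] = 4.395 km/s.
First burn Δv₁ = |v_p − v₁| = 1.026 km/s.
Circular speed at r₂: v₂ = √(μ/r₂) = 1.4107 km/s.
Transfer-orbit speed at r₂: v_a = √[μ(2/r₂ − 1/a_t)] = 0.77058 km/s.
Second burn Δv₂ = |v₂ − v_a| = 0.6401 km/s.
Total Δv = Δv₁ + Δv₂ = 1.666 km/s.

Δv = 1670 m/s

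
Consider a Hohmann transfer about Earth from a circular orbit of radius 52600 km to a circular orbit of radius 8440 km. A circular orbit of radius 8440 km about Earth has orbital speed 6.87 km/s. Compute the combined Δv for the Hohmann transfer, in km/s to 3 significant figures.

From the circular-orbit relation v² = μ/r at r = 8440 km: μ = v²r = (6.87)² × 8440 = 3.98342×10^5 km³/s².
Transfer-ellipse semi-major axis a_t = (r₁ + r₂)/2 = (52600 + 8440)/2 = 30520 km.
Circular speed at r₁: v₁ = √(μ/r₁) = √(3.98342×10^5/52600) = 2.752 km/s.
Transfer-orbit speed at r₁ (v² = μ(2/r − 1/a)): v_a = √[μ(2/r₁ − 1/a_t)] = 1.447 km/s.
First burn Δv₁ = |v_a − v₁| = 1.305 km/s.
At r₂, v₂ = √(μ/r₂) = 6.870 km/s.
Transfer-orbit speed at r₂: v_p = √[μ(2/r₂ − 1/a_t)] = 9.019 km/s.
Second burn Δv₂ = |v₂ − v_p| = 2.149 km/s.
Δv = Δv₁ + Δv₂ = 1.305 + 2.149 = 3.454 km/s.

Δv = 3.45 km/s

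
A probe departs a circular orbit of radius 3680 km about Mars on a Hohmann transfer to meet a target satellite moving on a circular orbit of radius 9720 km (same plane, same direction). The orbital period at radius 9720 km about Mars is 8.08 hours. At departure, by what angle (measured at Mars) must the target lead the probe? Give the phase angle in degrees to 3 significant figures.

From Kepler's third law T² = 4π²r³/μ at r = 9720 km, T = 8.08 hours = 8.08 × 3600 s = 29088 s: μ = 4π²r³/T² = 42848.0 km³/s².
The Hohmann ellipse has a_t = (r₁ + r₂)/2 = 6700 km.
The half-period of the transfer ellipse is t = π√(a_t³/μ) = 8323 s.
The target's mean motion on its circular orbit is ω₂ = √(μ/r₂³) = 2.160×10^-4 rad/s.
Angle swept by the target during transfer: ω₂·t = 1.798 rad = 103.0°.
Arrival is 180° from departure on the ellipse, so φ = 180° − 103.0° = 77.0°.

φ = 77.0°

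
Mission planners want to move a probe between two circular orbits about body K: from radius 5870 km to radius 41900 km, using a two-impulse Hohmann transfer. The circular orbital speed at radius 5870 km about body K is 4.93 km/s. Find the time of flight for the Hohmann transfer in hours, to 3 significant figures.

t = 8.53 hours

From the circular-orbit relation v² = μ/r at r = 5870 km: μ = v²r = (4.93)² × 5870 = 1.42670×10^5 km³/s².
Semi-major axis of the transfer orbit: a_t = (5870 + 41900)/2 = 23885 km.
By Kepler's third law the transfer-orbit period is T = 2π√(a_t³/μ), so t = T/2 = 30700 s.
Converting: 30700 s ÷ 3600 s/hour = 8.53 hours.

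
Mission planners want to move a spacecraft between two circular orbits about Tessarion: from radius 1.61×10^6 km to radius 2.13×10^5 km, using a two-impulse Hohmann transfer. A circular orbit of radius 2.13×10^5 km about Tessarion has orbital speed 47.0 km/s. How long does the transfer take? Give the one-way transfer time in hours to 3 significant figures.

From the circular-orbit relation v² = μ/r at r = 2.13×10^5 km: μ = v²r = (47.0)² × 2.13×10^5 = 4.70517×10^8 km³/s².
The Hohmann ellipse has a_t = (r₁ + r₂)/2 = 9.115×10^5 km.
By Kepler's third law the transfer-orbit period is T = 2π√(a_t³/μ), so t = T/2 = 1.260×10^5 s.
Converting: 1.260×10^5 s ÷ 3600 s/hour = 35.0 hours.

t = 35.0 hours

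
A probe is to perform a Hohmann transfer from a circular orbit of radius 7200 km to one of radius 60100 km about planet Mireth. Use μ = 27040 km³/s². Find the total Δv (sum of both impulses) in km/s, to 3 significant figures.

The Hohmann ellipse has a_t = (r₁ + r₂)/2 = 33650 km.
Circular speed at r₁: v₁ = √(μ/r₁) = √(27040/7200) = 1.937926 km/s.
Transfer-orbit speed at r₁ (v² = μ(2/r − 1/a)): v_p = √[μ(2/r₁ − 1/a_t)] = 2.589893 km/s.
First burn Δv₁ = |v_p − v₁| = 0.65197 km/s.
At r₂, v₂ = √(μ/r₂) = 0.67076 km/s.
Transfer-orbit speed at r₂: v_a = √[μ(2/r₂ − 1/a_t)] = 0.31027 km/s.
Second burn Δv₂ = |v₂ − v_a| = 0.36049 km/s.
Δv = Δv₁ + Δv₂ = 0.65197 + 0.36049 = 1.012 km/s.

Δv = 1.01 km/s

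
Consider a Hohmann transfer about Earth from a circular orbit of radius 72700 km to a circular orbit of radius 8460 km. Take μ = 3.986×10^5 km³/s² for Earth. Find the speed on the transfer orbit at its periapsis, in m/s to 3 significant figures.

Semi-major axis of the transfer orbit: a_t = (72700 + 8460)/2 = 40580 km.
The periapsis of the transfer ellipse is at r = 8460 km.
Vis-viva: v = √[μ(2/r − 1/a_t)] = √[3.986×10^5 × (2/8460 − 1/40580)] = 9.187 km/s.

v = 9190 m/s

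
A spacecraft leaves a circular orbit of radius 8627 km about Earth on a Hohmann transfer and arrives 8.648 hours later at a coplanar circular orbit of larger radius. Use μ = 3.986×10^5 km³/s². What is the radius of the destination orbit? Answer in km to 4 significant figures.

r₂ = 59280 km

Transfer time t = 8.648 hours = 31132.8 s, and t = π√(a_t³/μ).
So a_t = (μ t²/π²)^(1/3) = (3.986×10^5 × (31132.8)² / π²)^(1/3) = 33954 km.
Since a_t = (r₁ + r₂)/2, r₂ = 2a_t − r₁ = 2×33954 − 8627 = 59281 km.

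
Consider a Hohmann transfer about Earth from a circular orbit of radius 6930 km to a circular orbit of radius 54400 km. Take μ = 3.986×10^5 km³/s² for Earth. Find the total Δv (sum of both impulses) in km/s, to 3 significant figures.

Semi-major axis of the transfer orbit: a_t = (6930 + 54400)/2 = 30665 km.
Circular speed at r₁: v₁ = √(μ/r₁) = √(3.986×10^5/6930) = 7.5841 km/s.
Transfer-orbit speed at r₁ (vis-viva): v_p = √[μ(2/r₁ − 1/a_t)] = 10.101 km/s.
First burn Δv₁ = |v_p − v₁| = 2.517 km/s.
Circular speed at r₂: v₂ = √(μ/r₂) = 2.707 km/s.
Transfer-orbit speed at r₂: v_a = √[μ(2/r₂ − 1/a_t)] = 1.287 km/s.
Second burn Δv₂ = |v₂ − v_a| = 1.420 km/s.
Total Δv = Δv₁ + Δv₂ = 3.937 km/s.

Δv = 3.94 km/s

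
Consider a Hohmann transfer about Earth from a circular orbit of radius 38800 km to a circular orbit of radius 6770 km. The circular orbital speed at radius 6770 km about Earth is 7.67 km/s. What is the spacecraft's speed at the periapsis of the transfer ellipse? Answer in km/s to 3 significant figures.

v = 10.0 km/s

From the circular-orbit relation v² = μ/r at r = 6770 km: μ = v²r = (7.67)² × 6770 = 3.98272×10^5 km³/s².
Semi-major axis of the transfer orbit: a_t = (38800 + 6770)/2 = 22785 km.
At periapsis, r = 6770 km.
Applying v² = μ(2/r − 1/a_t): v = 10.01 km/s.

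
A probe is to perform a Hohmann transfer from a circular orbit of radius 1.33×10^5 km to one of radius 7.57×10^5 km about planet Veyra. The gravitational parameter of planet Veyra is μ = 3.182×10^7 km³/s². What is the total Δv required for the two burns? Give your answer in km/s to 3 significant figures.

Δv = 7.65 km/s

Transfer-ellipse semi-major axis a_t = (r₁ + r₂)/2 = (1.330×10^5 + 7.570×10^5)/2 = 4.450×10^5 km.
Circular speed at r₁: v₁ = √(μ/r₁) = √(3.182×10^7/1.330×10^5) = 15.468 km/s.
Transfer-orbit speed at r₁ (vis-viva): v_p = √[μ(2/r₁ − 1/a_t)] = 20.174 km/s.
First burn Δv₁ = |v_p − v₁| = 4.706 km/s.
Circular speed at r₂: v₂ = √(μ/r₂) = 6.483 km/s.
Transfer-orbit speed at r₂: v_a = √[μ(2/r₂ − 1/a_t)] = 3.544 km/s.
Second burn Δv₂ = |v₂ − v_a| = 2.939 km/s.
Total Δv = Δv₁ + Δv₂ = 7.645 km/s.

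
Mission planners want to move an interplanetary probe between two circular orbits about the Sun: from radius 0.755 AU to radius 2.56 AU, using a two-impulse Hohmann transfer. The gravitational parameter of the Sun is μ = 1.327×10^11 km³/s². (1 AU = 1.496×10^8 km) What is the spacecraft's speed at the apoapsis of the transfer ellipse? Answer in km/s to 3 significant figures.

v = 12.6 km/s

In km: r₁ = 0.755 × 1.496×10^8 = 1.12948×10^8 km; r₂ = 2.56 × 1.496×10^8 = 3.82976×10^8 km.
Semi-major axis of the transfer orbit: a_t = (1.12948×10^8 + 3.82976×10^8)/2 = 2.47962×10^8 km.
At apoapsis, r = 3.82976×10^8 km.
Applying v² = μ(2/r − 1/a_t): v = 12.56 km/s.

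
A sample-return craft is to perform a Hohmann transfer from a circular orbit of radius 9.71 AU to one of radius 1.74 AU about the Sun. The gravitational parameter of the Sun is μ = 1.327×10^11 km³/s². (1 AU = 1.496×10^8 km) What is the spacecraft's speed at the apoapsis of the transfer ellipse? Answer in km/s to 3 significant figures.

In km: r₁ = 9.71 × 1.496×10^8 = 1.452616×10^9 km; r₂ = 1.74 × 1.496×10^8 = 2.60304×10^8 km.
The Hohmann ellipse has a_t = (r₁ + r₂)/2 = 8.5646×10^8 km.
The apoapsis of the transfer ellipse is at r = 1.452616×10^9 km.
Applying v² = μ(2/r − 1/a_t): v = 5.269 km/s.

v = 5.27 km/s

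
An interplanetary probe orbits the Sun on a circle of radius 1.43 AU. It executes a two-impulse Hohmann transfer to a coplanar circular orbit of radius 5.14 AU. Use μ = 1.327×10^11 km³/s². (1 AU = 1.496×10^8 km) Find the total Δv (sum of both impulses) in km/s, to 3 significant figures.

Δv = 10.7 km/s

In km: r₁ = 1.43 × 1.496×10^8 = 2.13928×10^8 km; r₂ = 5.14 × 1.496×10^8 = 7.68944×10^8 km.
Semi-major axis of the transfer orbit: a_t = (2.13928×10^8 + 7.68944×10^8)/2 = 4.91436×10^8 km.
At r₁ the circular-orbit speed is v₁ = √(μ/r₁) = 24.906 km/s.
Transfer-orbit speed at r₁ (vis-viva equation): v_p = √[μ(2/r₁ − 1/a_t)] = 31.154 km/s.
First burn Δv₁ = |v_p − v₁| = 6.248 km/s.
Circular speed at r₂: v₂ = √(μ/r₂) = 13.1368 km/s.
Transfer-orbit speed at r₂: v_a = √[μ(2/r₂ − 1/a_t)] = 8.66739 km/s.
Second burn Δv₂ = |v₂ − v_a| = 4.469 km/s.
Total Δv = Δv₁ + Δv₂ = 10.72 km/s.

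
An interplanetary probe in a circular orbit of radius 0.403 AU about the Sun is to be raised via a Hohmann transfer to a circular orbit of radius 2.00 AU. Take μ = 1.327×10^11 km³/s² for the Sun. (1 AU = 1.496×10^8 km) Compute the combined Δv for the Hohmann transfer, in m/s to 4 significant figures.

Δv = 22480 m/s

In km: r₁ = 0.403 × 1.496×10^8 = 6.02888×10^7 km; r₂ = 2.00 × 1.496×10^8 = 2.992×10^8 km.
Semi-major axis of the transfer orbit: a_t = (6.02888×10^7 + 2.992×10^8)/2 = 1.797444×10^8 km.
At r₁ the circular-orbit speed is v₁ = √(μ/r₁) = 46.916 km/s.
Transfer-orbit speed at r₁ (v² = μ(2/r − 1/a)): v_p = √[μ(2/r₁ − 1/a_t)] = 60.530 km/s.
First burn Δv₁ = |v_p − v₁| = 13.614 km/s.
Circular speed at r₂: v₂ = √(μ/r₂) = 21.060 km/s.
Transfer-orbit speed at r₂: v_a = √[μ(2/r₂ − 1/a_t)] = 12.197 km/s.
Second burn Δv₂ = |v₂ − v_a| = 8.8630 km/s.
Total Δv = Δv₁ + Δv₂ = 22.48 km/s.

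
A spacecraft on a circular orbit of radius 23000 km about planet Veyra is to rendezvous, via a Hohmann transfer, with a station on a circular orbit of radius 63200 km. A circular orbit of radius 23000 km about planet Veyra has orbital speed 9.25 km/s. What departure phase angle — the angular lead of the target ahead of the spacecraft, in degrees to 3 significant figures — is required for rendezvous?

From the circular-orbit relation v² = μ/r at r = 23000 km: μ = v²r = (9.25)² × 23000 = 1.96794×10^6 km³/s².
Semi-major axis of the transfer orbit: a_t = (23000 + 63200)/2 = 43100 km.
The half-period of the transfer ellipse is t = π√(a_t³/μ) = 20040 s.
The target's mean motion on its circular orbit is ω₂ = √(μ/r₂³) = 8.829×10^-5 rad/s.
Angle swept by the target during transfer: ω₂·t = 1.769 rad = 101.4°.
The spacecraft traverses 180° on the transfer ellipse, so the target must lead by 180° − 101.4° = 78.6°.

φ = 78.6°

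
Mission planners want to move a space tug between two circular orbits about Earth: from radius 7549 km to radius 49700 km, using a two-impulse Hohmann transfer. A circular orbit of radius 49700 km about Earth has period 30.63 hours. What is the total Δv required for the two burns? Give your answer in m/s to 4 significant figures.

Δv = 3686 m/s

From Kepler's third law T² = 4π²r³/μ at r = 49700 km, T = 30.63 hours = 30.63 × 3600 s = 1.10268×10^5 s: μ = 4π²r³/T² = 3.98593×10^5 km³/s².
Semi-major axis of the transfer orbit: a_t = (7549 + 49700)/2 = 28624.5 km.
At r₁ the circular-orbit speed is v₁ = √(μ/r₁) = 7.2664 km/s.
Transfer-orbit speed at r₁ (vis-viva equation): v_p = √[μ(2/r₁ − 1/a_t)] = 9.5748 km/s.
First burn Δv₁ = |v_p − v₁| = 2.308 km/s.
At r₂, v₂ = √(μ/r₂) = 2.832 km/s.
Transfer-orbit speed at r₂: v_a = √[μ(2/r₂ − 1/a_t)] = 1.454 km/s.
Second burn Δv₂ = |v₂ − v_a| = 1.378 km/s.
Δv = Δv₁ + Δv₂ = 2.308 + 1.378 = 3.686 km/s.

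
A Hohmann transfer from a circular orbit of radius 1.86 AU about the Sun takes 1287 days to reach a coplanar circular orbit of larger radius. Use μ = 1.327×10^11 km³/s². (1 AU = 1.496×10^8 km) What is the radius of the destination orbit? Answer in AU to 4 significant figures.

In km: r₁ = 1.86 × 1.496×10^8 = 2.78256×10^8 km.
Transfer time t = 1287 days = 1.111968×10^8 s, and t = π√(a_t³/μ).
So a_t = (μ t²/π²)^(1/3) = (1.327×10^11 × (1.111968×10^8)² / π²)^(1/3) = 5.4986×10^8 km.
Since a_t = (r₁ + r₂)/2, r₂ = 2a_t − r₁ = 2×5.4986×10^8 − 2.78256×10^8 = 8.21464×10^8 km.
In AU: r₂ = 8.21464×10^8 / 1.496×10^8 = 5.491 AU.

r₂ = 5.491 AU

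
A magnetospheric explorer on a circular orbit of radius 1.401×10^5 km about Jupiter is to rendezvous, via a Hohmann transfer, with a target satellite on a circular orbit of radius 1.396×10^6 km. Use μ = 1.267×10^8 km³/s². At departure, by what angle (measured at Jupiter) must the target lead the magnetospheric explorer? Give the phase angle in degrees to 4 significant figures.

The Hohmann ellipse has a_t = (r₁ + r₂)/2 = 7.6805×10^5 km.
The half-period of the transfer ellipse is t = π√(a_t³/μ) = 1.87865×10^5 s.
Target angular speed ω₂ = √(μ/r₂³) = 6.82433×10^-6 rad/s.
Angle swept by the target during transfer: ω₂·t = 1.2821 rad = 73.46°.
Arrival is 180° from departure on the ellipse, so φ = 180° − 73.46° = 106.5°.

φ = 106.5°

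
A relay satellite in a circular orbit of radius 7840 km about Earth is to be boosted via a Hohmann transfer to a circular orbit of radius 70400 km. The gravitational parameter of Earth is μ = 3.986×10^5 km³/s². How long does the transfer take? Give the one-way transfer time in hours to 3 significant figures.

Semi-major axis of the transfer orbit: a_t = (7840 + 70400)/2 = 39120 km.
By Kepler's third law the transfer-orbit period is T = 2π√(a_t³/μ), so t = T/2 = 38500 s.
Converting: 38500 s ÷ 3600 s/hour = 10.7 hours.

t = 10.7 hours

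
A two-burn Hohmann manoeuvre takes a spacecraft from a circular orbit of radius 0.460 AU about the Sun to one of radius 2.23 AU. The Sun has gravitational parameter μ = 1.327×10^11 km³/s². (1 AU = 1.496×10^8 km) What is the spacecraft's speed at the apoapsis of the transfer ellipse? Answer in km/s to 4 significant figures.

v = 11.66 km/s

In km: r₁ = 0.460 × 1.496×10^8 = 6.8816×10^7 km; r₂ = 2.23 × 1.496×10^8 = 3.33608×10^8 km.
Semi-major axis of the transfer orbit: a_t = (6.8816×10^7 + 3.33608×10^8)/2 = 2.01212×10^8 km.
At apoapsis, r = 3.33608×10^8 km.
Applying v² = μ(2/r − 1/a_t): v = 11.66 km/s.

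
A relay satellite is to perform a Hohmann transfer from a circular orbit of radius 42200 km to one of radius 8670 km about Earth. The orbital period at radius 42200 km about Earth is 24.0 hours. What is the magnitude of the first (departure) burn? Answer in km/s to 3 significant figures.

From Kepler's third law T² = 4π²r³/μ at r = 42200 km, T = 24.0 hours = 24.0 × 3600 s = 86400 s: μ = 4π²r³/T² = 3.97438×10^5 km³/s².
The Hohmann ellipse has a_t = (r₁ + r₂)/2 = 25435 km.
Circular speed at r = 42200 km: v_c = √(μ/r) = 3.069 km/s.
Vis-viva on the transfer ellipse at r = 42200 km gives v_t = √[μ(2/r − 1/a_t)] = 1.792 km/s.
Δv₁ = |v_t − v_c| = |1.792 − 3.069| = 1.277 km/s.

Δv₁ = 1.28 km/s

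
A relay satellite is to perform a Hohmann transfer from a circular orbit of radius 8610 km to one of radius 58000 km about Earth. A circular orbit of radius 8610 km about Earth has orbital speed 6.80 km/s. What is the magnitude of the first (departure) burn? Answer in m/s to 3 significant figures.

Δv₁ = 2170 m/s

From the circular-orbit relation v² = μ/r at r = 8610 km: μ = v²r = (6.80)² × 8610 = 3.98126×10^5 km³/s².
The Hohmann ellipse has a_t = (r₁ + r₂)/2 = 33305 km.
Circular speed at r = 8610 km: v_c = √(μ/r) = 6.800 km/s.
Vis-viva on the transfer ellipse at r = 8610 km gives v_t = √[μ(2/r − 1/a_t)] = 8.974 km/s.
Δv₁ = |v_t − v_c| = |8.974 − 6.800| = 2.174 km/s.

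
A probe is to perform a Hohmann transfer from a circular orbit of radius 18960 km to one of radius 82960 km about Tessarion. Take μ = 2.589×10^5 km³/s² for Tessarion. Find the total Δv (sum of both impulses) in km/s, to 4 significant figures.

The Hohmann ellipse has a_t = (r₁ + r₂)/2 = 50960 km.
At r₁ the circular-orbit speed is v₁ = √(μ/r₁) = 3.695 km/s.
Transfer-orbit speed at r₁ (vis-viva equation): v_p = √[μ(2/r₁ − 1/a_t)] = 4.715 km/s.
First burn Δv₁ = |v_p − v₁| = 1.020 km/s.
Circular speed at r₂: v₂ = √(μ/r₂) = 1.767 km/s.
Transfer-orbit speed at r₂: v_a = √[μ(2/r₂ − 1/a_t)] = 1.078 km/s.
Second burn Δv₂ = |v₂ − v_a| = 0.6890 km/s.
Δv = Δv₁ + Δv₂ = 1.020 + 0.6890 = 1.709 km/s.

Δv = 1.709 km/s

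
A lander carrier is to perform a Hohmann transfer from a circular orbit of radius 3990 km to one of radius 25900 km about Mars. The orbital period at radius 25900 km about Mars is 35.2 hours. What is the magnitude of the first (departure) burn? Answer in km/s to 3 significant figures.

Δv₁ = 1.04 km/s

From Kepler's third law T² = 4π²r³/μ at r = 25900 km, T = 35.2 hours = 35.2 × 3600 s = 1.2672×10^5 s: μ = 4π²r³/T² = 42713.8 km³/s².
Semi-major axis of the transfer orbit: a_t = (3990 + 25900)/2 = 14945 km.
On the circular orbit at r = 3990 km, v_c = √(μ/r) = 3.272 km/s.
Vis-viva on the transfer ellipse at r = 3990 km gives v_t = √[μ(2/r − 1/a_t)] = 4.307 km/s.
Δv₁ = |v_t − v_c| = |4.307 − 3.272| = 1.035 km/s.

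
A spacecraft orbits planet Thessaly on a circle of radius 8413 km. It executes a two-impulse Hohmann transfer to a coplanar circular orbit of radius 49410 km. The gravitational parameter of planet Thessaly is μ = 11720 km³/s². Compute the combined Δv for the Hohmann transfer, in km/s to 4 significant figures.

Semi-major axis of the transfer orbit: a_t = (8413 + 49410)/2 = 28911.5 km.
Circular speed at r₁: v₁ = √(μ/r₁) = √(11720/8413) = 1.1803 km/s.
On the transfer ellipse at r₁, vis-viva equation gives v_p = √[μ(2/r₁ − 1/a_t)] = 1.5430 km/s.
First burn Δv₁ = |v_p − v₁| = 0.3627 km/s.
Circular speed at r₂: v₂ = √(μ/r₂) = 0.4870 km/s.
Transfer-orbit speed at r₂: v_a = √[μ(2/r₂ − 1/a_t)] = 0.2627 km/s.
Second burn Δv₂ = |v₂ − v_a| = 0.2243 km/s.
Total Δv = Δv₁ + Δv₂ = 0.5870 km/s.

Δv = 0.5870 km/s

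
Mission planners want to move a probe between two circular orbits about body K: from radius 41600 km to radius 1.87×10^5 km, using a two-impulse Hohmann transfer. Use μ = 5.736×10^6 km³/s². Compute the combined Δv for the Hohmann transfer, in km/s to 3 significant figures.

Transfer-ellipse semi-major axis a_t = (r₁ + r₂)/2 = (41600 + 1.870×10^5)/2 = 1.143×10^5 km.
At r₁ the circular-orbit speed is v₁ = √(μ/r₁) = 11.7424 km/s.
Transfer-orbit speed at r₁ (vis-viva equation): v_p = √[μ(2/r₁ − 1/a_t)] = 15.0195 km/s.
First burn Δv₁ = |v_p − v₁| = 3.277 km/s.
Circular speed at r₂: v₂ = √(μ/r₂) = 5.538 km/s.
Transfer-orbit speed at r₂: v_a = √[μ(2/r₂ − 1/a_t)] = 3.341 km/s.
Second burn Δv₂ = |v₂ − v_a| = 2.197 km/s.
Δv = Δv₁ + Δv₂ = 3.277 + 2.197 = 5.474 km/s.

Δv = 5.47 km/s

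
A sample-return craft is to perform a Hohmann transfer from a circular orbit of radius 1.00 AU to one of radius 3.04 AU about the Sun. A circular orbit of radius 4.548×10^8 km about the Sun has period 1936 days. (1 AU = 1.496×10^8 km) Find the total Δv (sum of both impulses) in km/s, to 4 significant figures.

From Kepler's third law T² = 4π²r³/μ at r = 4.548×10^8 km, T = 1936 days = 1936 × 86400 s = 1.672704×10^8 s: μ = 4π²r³/T² = 1.32734×10^11 km³/s².
In km: r₁ = 1.00 × 1.496×10^8 = 1.496×10^8 km; r₂ = 3.04 × 1.496×10^8 = 4.54784×10^8 km.
The Hohmann ellipse has a_t = (r₁ + r₂)/2 = 3.02192×10^8 km.
At r₁ the circular-orbit speed is v₁ = √(μ/r₁) = 29.787 km/s.
Transfer-orbit speed at r₁ (vis-viva): v_p = √[μ(2/r₁ − 1/a_t)] = 36.542 km/s.
First burn Δv₁ = |v_p − v₁| = 6.755 km/s.
At r₂, v₂ = √(μ/r₂) = 17.084 km/s.
Transfer-orbit speed at r₂: v_a = √[μ(2/r₂ − 1/a_t)] = 12.020 km/s.
Second burn Δv₂ = |v₂ − v_a| = 5.064 km/s.
Δv = Δv₁ + Δv₂ = 6.755 + 5.064 = 11.82 km/s.

Δv = 11.82 km/s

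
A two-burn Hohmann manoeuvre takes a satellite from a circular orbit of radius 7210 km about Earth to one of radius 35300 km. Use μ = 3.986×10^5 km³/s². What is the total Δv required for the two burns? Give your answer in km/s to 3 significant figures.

The Hohmann ellipse has a_t = (r₁ + r₂)/2 = 21255 km.
At r₁ the circular-orbit speed is v₁ = √(μ/r₁) = 7.435 km/s.
On the transfer ellipse at r₁, v² = μ(2/r − 1/a) gives v_p = √[μ(2/r₁ − 1/a_t)] = 9.582 km/s.
First burn Δv₁ = |v_p − v₁| = 2.147 km/s.
At r₂, v₂ = √(μ/r₂) = 3.360 km/s.
Transfer-orbit speed at r₂: v_a = √[μ(2/r₂ − 1/a_t)] = 1.957 km/s.
Second burn Δv₂ = |v₂ − v_a| = 1.403 km/s.
Total Δv = Δv₁ + Δv₂ = 3.550 km/s.

Δv = 3.55 km/s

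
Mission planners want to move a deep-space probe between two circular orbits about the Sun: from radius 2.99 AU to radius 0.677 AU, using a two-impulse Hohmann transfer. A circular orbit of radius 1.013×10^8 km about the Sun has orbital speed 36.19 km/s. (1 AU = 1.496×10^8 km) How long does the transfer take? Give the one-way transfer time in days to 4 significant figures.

From the circular-orbit relation v² = μ/r at r = 1.013×10^8 km: μ = v²r = (36.19)² × 1.013×10^8 = 1.32674×10^11 km³/s².
In km: r₁ = 2.99 × 1.496×10^8 = 4.47304×10^8 km; r₂ = 0.677 × 1.496×10^8 = 1.012792×10^8 km.
Transfer-ellipse semi-major axis a_t = (r₁ + r₂)/2 = (4.47304×10^8 + 1.012792×10^8)/2 = 2.742916×10^8 km.
By Kepler's third law the transfer-orbit period is T = 2π√(a_t³/μ), so t = T/2 = 3.918×10^7 s.
Converting: 3.918×10^7 s ÷ 86400 s/day = 453.5 days.

t = 453.5 days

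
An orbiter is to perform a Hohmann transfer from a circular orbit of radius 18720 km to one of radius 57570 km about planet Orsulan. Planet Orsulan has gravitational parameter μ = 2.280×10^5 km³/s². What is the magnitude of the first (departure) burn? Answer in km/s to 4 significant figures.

Transfer-ellipse semi-major axis a_t = (r₁ + r₂)/2 = (18720 + 57570)/2 = 38145 km.
On the circular orbit at r = 18720 km, v_c = √(μ/r) = 3.4899 km/s.
Transfer-orbit speed at the same r (vis-viva, a = a_t): v_t = √[μ(2/r − 1/a_t)] = 4.2874 km/s.
Δv₁ = |v_t − v_c| = |4.2874 − 3.4899| = 0.7975 km/s.

Δv₁ = 0.7975 km/s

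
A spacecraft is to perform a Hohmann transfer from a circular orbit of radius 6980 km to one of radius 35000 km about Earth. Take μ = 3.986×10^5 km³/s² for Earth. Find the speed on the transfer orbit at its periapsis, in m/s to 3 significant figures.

v = 9760 m/s

The Hohmann ellipse has a_t = (r₁ + r₂)/2 = 20990 km.
At periapsis, r = 6980 km.
From the vis-viva equation, v = √[μ(2/r − 1/a_t)] = 9.758 km/s.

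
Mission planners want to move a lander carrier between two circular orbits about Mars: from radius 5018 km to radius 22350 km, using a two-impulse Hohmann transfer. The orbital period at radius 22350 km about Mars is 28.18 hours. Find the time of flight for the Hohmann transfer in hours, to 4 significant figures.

From Kepler's third law T² = 4π²r³/μ at r = 22350 km, T = 28.18 hours = 28.18 × 3600 s = 1.01448×10^5 s: μ = 4π²r³/T² = 42825.8 km³/s².
The Hohmann ellipse has a_t = (r₁ + r₂)/2 = 13684 km.
By Kepler's third law the transfer-orbit period is T = 2π√(a_t³/μ), so t = T/2 = 24300 s.
Converting: 24300 s ÷ 3600 s/hour = 6.750 hours.

t = 6.750 hours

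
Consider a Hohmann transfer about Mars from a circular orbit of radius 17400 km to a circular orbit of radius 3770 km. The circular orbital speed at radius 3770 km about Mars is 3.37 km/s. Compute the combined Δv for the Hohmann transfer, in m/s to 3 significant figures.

Δv = 1580 m/s

From the circular-orbit relation v² = μ/r at r = 3770 km: μ = v²r = (3.37)² × 3770 = 42815.5 km³/s².
Semi-major axis of the transfer orbit: a_t = (17400 + 3770)/2 = 10585 km.
At r₁ the circular-orbit speed is v₁ = √(μ/r₁) = 1.56865 km/s.
Transfer-orbit speed at r₁ (vis-viva equation): v_a = √[μ(2/r₁ − 1/a_t)] = 0.936162 km/s.
First burn Δv₁ = |v_a − v₁| = 0.6325 km/s.
At r₂, v₂ = √(μ/r₂) = 3.3700 km/s.
Transfer-orbit speed at r₂: v_p = √[μ(2/r₂ − 1/a_t)] = 4.3207 km/s.
Second burn Δv₂ = |v₂ − v_p| = 0.9507 km/s.
Δv = Δv₁ + Δv₂ = 0.6325 + 0.9507 = 1.583 km/s.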